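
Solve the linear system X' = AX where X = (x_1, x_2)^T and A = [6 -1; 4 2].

x_1(t) = -c_1e^(4t) - c_2te^(4t) + c_2e^(4t), x_2(t) = -2c_1e^(4t) - 2c_2te^(4t) + 3c_2e^(4t)

Coefficient matrix A = [[6, -1], [4, 2]].
Characteristic polynomial det(A - λI) = λ^2 - 8λ + 16 = 0.
Single eigenvalue λ = 4 with algebraic multiplicity 2.
Eigenvector v = (-1,-2); generalized eigenvector w with (A-λI)w=v is (1,3).
General solution: e^(4t)[c_1·v + c_2·(t·v + w)].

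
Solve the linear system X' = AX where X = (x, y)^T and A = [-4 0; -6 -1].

x(t) = c_1e^(-4t), y(t) = 2c_1e^(-4t) + c_2e^(-t)

Coefficient matrix A = [[-4, 0], [-6, -1]].
Characteristic polynomial det(A - λI) = λ^2 + 5λ + 4 = 0.
Eigenvalues λ = -4, -1.
For λ=-4: (A-λI) row 2 is [-6, 3], so an eigenvector is (1, 2).
For λ=-1: (A-λI) row 1 is [-3, 0], so an eigenvector is (0, 1).
General solution: c_1e^(-4t)(1,2) + c_2e^(-t)(0,1).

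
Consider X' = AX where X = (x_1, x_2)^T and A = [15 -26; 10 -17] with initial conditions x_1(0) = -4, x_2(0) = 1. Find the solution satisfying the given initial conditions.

x_1(t) = -45e^(-t)sin(2t) - 4e^(-t)cos(2t), x_2(t) = -28e^(-t)sin(2t) + e^(-t)cos(2t)

Coefficient matrix A = [[15, -26], [10, -17]].
Characteristic polynomial det(A - λI) = λ^2 + 2λ + 5 = 0.
Eigenvalues λ = -1 ± 2i (complex conjugate pair).
For λ=-1+2i: an eigenvector is (-3,-2) - i(2,1) = (-3 - 2i, -2 - i).
A real fundamental pair from Re and Im of e^((-1+2i)t)v: X_1 = e^(-t)(cos(2t)·(-3,-2) + sin(2t)·(2,1)), X_2 = e^(-t)(sin(2t)·(-3,-2) - cos(2t)·(2,1)).
General solution: K_1X_1 + K_2X_2.
Applying x_1(0)=-4, x_2(0)=1 gives K_1=-6, K_2=11.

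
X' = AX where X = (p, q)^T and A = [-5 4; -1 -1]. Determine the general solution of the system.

p(t) = 2c_1e^(-3t) + 2c_2te^(-3t) - c_2e^(-3t), q(t) = c_1e^(-3t) + c_2te^(-3t)

Coefficient matrix A = [[-5, 4], [-1, -1]].
Characteristic polynomial det(A - λI) = λ^2 + 6λ + 9 = 0.
Single eigenvalue λ = -3 with algebraic multiplicity 2.
Eigenvector v = (2,1); generalized eigenvector w with (A-λI)w=v is (-1,0).
General solution: e^(-3t)[c_1·v + c_2·(t·v + w)].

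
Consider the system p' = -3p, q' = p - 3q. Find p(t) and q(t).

p(t) = -C_2e^(-3t), q(t) = -C_1e^(-3t) - C_2te^(-3t) - 2C_2e^(-3t)

Coefficient matrix A = [[-3, 0], [1, -3]].
Characteristic polynomial det(A - λI) = λ^2 + 6λ + 9 = 0.
Single eigenvalue λ = -3 with algebraic multiplicity 2.
Eigenvector v = (0,-1); generalized eigenvector w with (A-λI)w=v is (-1,-2).
General solution: e^(-3t)[C_1·v + C_2·(t·v + w)].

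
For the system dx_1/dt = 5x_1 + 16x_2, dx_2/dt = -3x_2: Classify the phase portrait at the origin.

A = [[5,16],[0,-3]]; det(A-λI) = λ^2 - 2λ - 15.
λ = 5, -3: opposite signs.

saddle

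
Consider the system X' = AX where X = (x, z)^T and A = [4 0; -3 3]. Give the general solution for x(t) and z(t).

Coefficient matrix A = [[4, 0], [-3, 3]].
Characteristic polynomial det(A - λI) = λ^2 - 7λ + 12 = 0.
Eigenvalues λ = 3, 4.
For λ=3: (A-λI) row 1 is [1, 0], so an eigenvector is (0, 1).
For λ=4: (A-λI) row 2 is [-3, -1], so an eigenvector is (1, -3).
General solution: C_1e^(3t)(0,1) + C_2e^(4t)(1,-3).

x(t) = C_2e^(4t), z(t) = C_1e^(3t) - 3C_2e^(4t)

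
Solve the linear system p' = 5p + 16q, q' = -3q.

Coefficient matrix A = [[5, 16], [0, -3]].
Characteristic polynomial det(A - λI) = λ^2 - 2λ - 15 = 0.
Eigenvalues λ = 5, -3.
For λ=5: (A-λI) row 1 is [0, 16], so an eigenvector is (1, 0).
For λ=-3: (A-λI) row 1 is [8, 16], so an eigenvector is (2, -1).
General solution: K_1e^(5t)(1,0) + K_2e^(-3t)(2,-1).

p(t) = K_1e^(5t) + 2K_2e^(-3t), q(t) = -K_2e^(-3t)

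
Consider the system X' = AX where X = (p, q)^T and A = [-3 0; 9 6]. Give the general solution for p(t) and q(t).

p(t) = -C_2e^(-3t), q(t) = -C_1e^(6t) + C_2e^(-3t)

Coefficient matrix A = [[-3, 0], [9, 6]].
Characteristic polynomial det(A - λI) = λ^2 - 3λ - 18 = 0.
Eigenvalues λ = 6, -3.
For λ=6: (A-λI) row 1 is [-9, 0], so an eigenvector is (0, -1).
For λ=-3: (A-λI) row 2 is [9, 9], so an eigenvector is (-1, 1).
General solution: C_1e^(6t)(0,-1) + C_2e^(-3t)(-1,1).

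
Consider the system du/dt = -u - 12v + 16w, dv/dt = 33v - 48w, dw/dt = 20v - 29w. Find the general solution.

u(t) = K_1e^(-t) + 2K_2e^(t) - 4K_3e^(3t), v(t) = -3K_2e^(t) + 8K_3e^(3t), w(t) = -2K_2e^(t) + 5K_3e^(3t)

Coefficient matrix A = [[-1, -12, 16], [0, 33, -48], [0, 20, -29]].
det(A - λI) = 0 gives eigenvalues λ = -1, 1, 3.
For λ=-1: eigenvector (1,0,0).
For λ=1: eigenvector (2,-3,-2).
For λ=3: eigenvector (-4,8,5).
General solution: K_1e^(-t)(1,0,0) + K_2e^(t)(2,-3,-2) + K_3e^(3t)(-4,8,5).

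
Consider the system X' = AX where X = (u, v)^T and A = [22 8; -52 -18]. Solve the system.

u(t) = -C_1e^(2t)sin(4t) - C_1e^(2t)cos(4t) - C_2e^(2t)sin(4t) + C_2e^(2t)cos(4t), v(t) = 3C_1e^(2t)sin(4t) + 2C_1e^(2t)cos(4t) + 2C_2e^(2t)sin(4t) - 3C_2e^(2t)cos(4t)

Coefficient matrix A = [[22, 8], [-52, -18]].
Characteristic polynomial det(A - λI) = λ^2 - 4λ + 20 = 0.
Eigenvalues λ = 2 ± 4i (complex conjugate pair).
For λ=2+4i: an eigenvector is (-1,2) - i(-1,3) = (-1 + i, 2 - 3i).
A real fundamental pair from Re and Im of e^((2+4i)t)v: X_1 = e^(2t)(cos(4t)·(-1,2) + sin(4t)·(-1,3)), X_2 = e^(2t)(sin(4t)·(-1,2) - cos(4t)·(-1,3)).
General solution: C_1X_1 + C_2X_2.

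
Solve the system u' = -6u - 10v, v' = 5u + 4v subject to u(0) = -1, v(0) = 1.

u(t) = -e^(-t)sin(5t) - e^(-t)cos(5t), v(t) = e^(-t)cos(5t)

Coefficient matrix A = [[-6, -10], [5, 4]].
Characteristic polynomial det(A - λI) = λ^2 + 2λ + 26 = 0.
Eigenvalues λ = -1 ± 5i (complex conjugate pair).
For λ=-1+5i: an eigenvector is (1,-1) - i(1,0) = (1 - i, -1).
A real fundamental pair from Re and Im of e^((-1+5i)t)v: X_1 = e^(-t)(cos(5t)·(1,-1) + sin(5t)·(1,0)), X_2 = e^(-t)(sin(5t)·(1,-1) - cos(5t)·(1,0)).
General solution: C_1X_1 + C_2X_2.
Applying u(0)=-1, v(0)=1 gives C_1=-1, C_2=0.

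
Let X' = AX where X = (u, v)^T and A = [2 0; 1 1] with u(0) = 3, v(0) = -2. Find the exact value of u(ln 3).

A = [[2,0],[1,1]]; eigenvalues λ = 1, 2.
Eigenvectors: (0,1) for λ=1, (-1,-1) for λ=2.
From the initial condition, c_1 = -5, c_2 = -3.
u(ln 3) = (-5)(3^1)(0) + (-3)(3^2)(-1) = 27.

27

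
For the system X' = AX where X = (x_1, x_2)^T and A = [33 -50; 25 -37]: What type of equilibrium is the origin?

A = [[33,-50],[25,-37]]; det(A-λI) = λ^2 + 4λ + 29.
λ = -2 ± 5i: negative real part.

stable spiral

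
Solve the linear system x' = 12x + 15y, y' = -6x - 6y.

x(t) = c_1e^(3t)sin(3t) + 2c_1e^(3t)cos(3t) + 2c_2e^(3t)sin(3t) - c_2e^(3t)cos(3t), y(t) = -c_1e^(3t)sin(3t) - c_1e^(3t)cos(3t) - c_2e^(3t)sin(3t) + c_2e^(3t)cos(3t)

Coefficient matrix A = [[12, 15], [-6, -6]].
Characteristic polynomial det(A - λI) = λ^2 - 6λ + 18 = 0.
Eigenvalues λ = 3 ± 3i (complex conjugate pair).
For λ=3+3i: an eigenvector is (2,-1) - i(1,-1) = (2 - i, -1 + i).
A real fundamental pair from Re and Im of e^((3+3i)t)v: X_1 = e^(3t)(cos(3t)·(2,-1) + sin(3t)·(1,-1)), X_2 = e^(3t)(sin(3t)·(2,-1) - cos(3t)·(1,-1)).
General solution: c_1X_1 + c_2X_2.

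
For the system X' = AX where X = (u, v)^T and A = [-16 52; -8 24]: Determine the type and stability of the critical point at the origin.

A = [[-16,52],[-8,24]]; det(A-λI) = λ^2 - 8λ + 32.
λ = 4 ± 4i: positive real part.

unstable spiral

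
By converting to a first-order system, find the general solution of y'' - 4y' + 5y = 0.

Let x_1 = y, x_2 = y'. Then x_1' = x_2 and x_2' = -5x_1 + 4x_2.
A = [[0,1],[-5,4]]; det(A-λI) = λ^2 - 4λ + 5.
Eigenvalues λ = 2 ± i.

y(t) = K_1e^(2t)cos(t) + K_2e^(2t)sin(t)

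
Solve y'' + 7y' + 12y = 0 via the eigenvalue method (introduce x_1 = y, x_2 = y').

Let x_1 = y, x_2 = y'. Then x_1' = x_2 and x_2' = -12x_1 - 7x_2.
A = [[0,1],[-12,-7]]; det(A-λI) = λ^2 + 7λ + 12.
Eigenvalues λ = -4, -3 with eigenvectors (1,-4), (1,-3).

y(t) = c_1e^(-4t) + c_2e^(-3t)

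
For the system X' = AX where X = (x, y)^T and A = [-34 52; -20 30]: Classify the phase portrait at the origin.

A = [[-34,52],[-20,30]]; det(A-λI) = λ^2 + 4λ + 20.
λ = -2 ± 4i: negative real part.

stable spiral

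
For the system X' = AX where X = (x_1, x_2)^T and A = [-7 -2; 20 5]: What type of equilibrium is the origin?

stable spiral

A = [[-7,-2],[20,5]]; det(A-λI) = λ^2 + 2λ + 5.
λ = -1 ± 2i: negative real part.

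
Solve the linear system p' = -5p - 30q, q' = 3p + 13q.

Coefficient matrix A = [[-5, -30], [3, 13]].
Characteristic polynomial det(A - λI) = λ^2 - 8λ + 25 = 0.
Eigenvalues λ = 4 ± 3i (complex conjugate pair).
For λ=4+3i: an eigenvector is (1,0) - i(-3,1) = (1 + 3i, 0 - i).
A real fundamental pair from Re and Im of e^((4+3i)t)v: X_1 = e^(4t)(cos(3t)·(1,0) + sin(3t)·(-3,1)), X_2 = e^(4t)(sin(3t)·(1,0) - cos(3t)·(-3,1)).
General solution: K_1X_1 + K_2X_2.

p(t) = -3K_1e^(4t)sin(3t) + K_1e^(4t)cos(3t) + K_2e^(4t)sin(3t) + 3K_2e^(4t)cos(3t), q(t) = K_1e^(4t)sin(3t) - K_2e^(4t)cos(3t)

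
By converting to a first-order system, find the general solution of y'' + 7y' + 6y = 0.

Let x_1 = y, x_2 = y'. Then x_1' = x_2 and x_2' = -6x_1 - 7x_2.
A = [[0,1],[-6,-7]]; det(A-λI) = λ^2 + 7λ + 6.
Eigenvalues λ = -1, -6 with eigenvectors (1,-1), (1,-6).

y(t) = C_1e^(-t) + C_2e^(-6t)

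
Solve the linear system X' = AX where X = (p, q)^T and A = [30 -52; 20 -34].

Coefficient matrix A = [[30, -52], [20, -34]].
Characteristic polynomial det(A - λI) = λ^2 + 4λ + 20 = 0.
Eigenvalues λ = -2 ± 4i (complex conjugate pair).
For λ=-2+4i: an eigenvector is (3,2) - i(-2,-1) = (3 + 2i, 2 + i).
A real fundamental pair from Re and Im of e^((-2+4i)t)v: X_1 = e^(-2t)(cos(4t)·(3,2) + sin(4t)·(-2,-1)), X_2 = e^(-2t)(sin(4t)·(3,2) - cos(4t)·(-2,-1)).
General solution: C_1X_1 + C_2X_2.

p(t) = -2C_1e^(-2t)sin(4t) + 3C_1e^(-2t)cos(4t) + 3C_2e^(-2t)sin(4t) + 2C_2e^(-2t)cos(4t), q(t) = -C_1e^(-2t)sin(4t) + 2C_1e^(-2t)cos(4t) + 2C_2e^(-2t)sin(4t) + C_2e^(-2t)cos(4t)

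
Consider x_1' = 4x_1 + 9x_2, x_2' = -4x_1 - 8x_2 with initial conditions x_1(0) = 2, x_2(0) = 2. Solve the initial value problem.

x_1(t) = 30te^(-2t) + 2e^(-2t), x_2(t) = -20te^(-2t) + 2e^(-2t)

Coefficient matrix A = [[4, 9], [-4, -8]].
Characteristic polynomial det(A - λI) = λ^2 + 4λ + 4 = 0.
Single eigenvalue λ = -2 with algebraic multiplicity 2.
Eigenvector v = (-3,2); generalized eigenvector w with (A-λI)w=v is (1,-1).
General solution: e^(-2t)[K_1·v + K_2·(t·v + w)].
Applying x_1(0)=2, x_2(0)=2 gives K_1=-4, K_2=-10.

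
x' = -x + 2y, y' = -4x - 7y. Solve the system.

Coefficient matrix A = [[-1, 2], [-4, -7]].
Characteristic polynomial det(A - λI) = λ^2 + 8λ + 15 = 0.
Eigenvalues λ = -3, -5.
For λ=-3: (A-λI) row 1 is [2, 2], so an eigenvector is (-1, 1).
For λ=-5: (A-λI) row 1 is [4, 2], so an eigenvector is (-1, 2).
General solution: C_1e^(-3t)(-1,1) + C_2e^(-5t)(-1,2).

x(t) = -C_1e^(-3t) - C_2e^(-5t), y(t) = C_1e^(-3t) + 2C_2e^(-5t)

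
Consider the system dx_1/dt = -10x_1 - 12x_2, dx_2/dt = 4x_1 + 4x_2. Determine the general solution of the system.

x_1(t) = -2K_1e^(-4t) + 3K_2e^(-2t), x_2(t) = K_1e^(-4t) - 2K_2e^(-2t)

Coefficient matrix A = [[-10, -12], [4, 4]].
Characteristic polynomial det(A - λI) = λ^2 + 6λ + 8 = 0.
Eigenvalues λ = -4, -2.
For λ=-4: (A-λI) row 1 is [-6, -12], so an eigenvector is (-2, 1).
For λ=-2: (A-λI) row 1 is [-8, -12], so an eigenvector is (3, -2).
General solution: K_1e^(-4t)(-2,1) + K_2e^(-2t)(3,-2).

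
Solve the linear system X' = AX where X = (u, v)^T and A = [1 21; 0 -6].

Coefficient matrix A = [[1, 21], [0, -6]].
Characteristic polynomial det(A - λI) = λ^2 + 5λ - 6 = 0.
Eigenvalues λ = 1, -6.
For λ=1: (A-λI) row 1 is [0, 21], so an eigenvector is (-1, 0).
For λ=-6: (A-λI) row 1 is [7, 21], so an eigenvector is (-3, 1).
General solution: K_1e^(t)(-1,0) + K_2e^(-6t)(-3,1).

u(t) = -K_1e^(t) - 3K_2e^(-6t), v(t) = K_2e^(-6t)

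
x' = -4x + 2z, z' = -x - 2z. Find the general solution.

Coefficient matrix A = [[-4, 2], [-1, -2]].
Characteristic polynomial det(A - λI) = λ^2 + 6λ + 10 = 0.
Eigenvalues λ = -3 ± i (complex conjugate pair).
For λ=-3+i: an eigenvector is (-1,0) - i(1,1) = (-1 - i, 0 - i).
A real fundamental pair from Re and Im of e^((-3+i)t)v: X_1 = e^(-3t)(cos(t)·(-1,0) + sin(t)·(1,1)), X_2 = e^(-3t)(sin(t)·(-1,0) - cos(t)·(1,1)).
General solution: K_1X_1 + K_2X_2.

x(t) = K_1e^(-3t)sin(t) - K_1e^(-3t)cos(t) - K_2e^(-3t)sin(t) - K_2e^(-3t)cos(t), z(t) = K_1e^(-3t)sin(t) - K_2e^(-3t)cos(t)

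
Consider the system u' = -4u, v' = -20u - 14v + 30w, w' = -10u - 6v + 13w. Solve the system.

u(t) = c_1e^(-4t), v(t) = 4c_1e^(-4t) + 5c_2e^(-2t) + 2c_3e^(t), w(t) = 2c_1e^(-4t) + 2c_2e^(-2t) + c_3e^(t)

Coefficient matrix A = [[-4, 0, 0], [-20, -14, 30], [-10, -6, 13]].
det(A - λI) = 0 gives eigenvalues λ = -4, -2, 1.
For λ=-4: eigenvector (1,4,2).
For λ=-2: eigenvector (0,5,2).
For λ=1: eigenvector (0,2,1).
General solution: c_1e^(-4t)(1,4,2) + c_2e^(-2t)(0,5,2) + c_3e^(t)(0,2,1).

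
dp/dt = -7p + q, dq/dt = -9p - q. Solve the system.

p(t) = -C_1e^(-4t) - C_2te^(-4t), q(t) = -3C_1e^(-4t) - 3C_2te^(-4t) - C_2e^(-4t)

Coefficient matrix A = [[-7, 1], [-9, -1]].
Characteristic polynomial det(A - λI) = λ^2 + 8λ + 16 = 0.
Single eigenvalue λ = -4 with algebraic multiplicity 2.
Eigenvector v = (-1,-3); generalized eigenvector w with (A-λI)w=v is (0,-1).
General solution: e^(-4t)[C_1·v + C_2·(t·v + w)].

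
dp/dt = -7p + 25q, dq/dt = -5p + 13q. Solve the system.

p(t) = -C_1e^(3t)sin(5t) - 2C_1e^(3t)cos(5t) - 2C_2e^(3t)sin(5t) + C_2e^(3t)cos(5t), q(t) = -C_1e^(3t)cos(5t) - C_2e^(3t)sin(5t)

Coefficient matrix A = [[-7, 25], [-5, 13]].
Characteristic polynomial det(A - λI) = λ^2 - 6λ + 34 = 0.
Eigenvalues λ = 3 ± 5i (complex conjugate pair).
For λ=3+5i: an eigenvector is (-2,-1) - i(-1,0) = (-2 + i, -1).
A real fundamental pair from Re and Im of e^((3+5i)t)v: X_1 = e^(3t)(cos(5t)·(-2,-1) + sin(5t)·(-1,0)), X_2 = e^(3t)(sin(5t)·(-2,-1) - cos(5t)·(-1,0)).
General solution: C_1X_1 + C_2X_2.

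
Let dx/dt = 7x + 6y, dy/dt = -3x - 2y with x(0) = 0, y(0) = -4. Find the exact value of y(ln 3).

A = [[7,6],[-3,-2]]; eigenvalues λ = 1, 4.
Eigenvectors: (1,-1) for λ=1, (-2,1) for λ=4.
From the initial condition, c_1 = 8, c_2 = 4.
y(ln 3) = (8)(3^1)(-1) + (4)(3^4)(1) = 300.

300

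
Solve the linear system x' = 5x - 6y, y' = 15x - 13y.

x(t) = C_1e^(-4t)sin(3t) + C_1e^(-4t)cos(3t) + C_2e^(-4t)sin(3t) - C_2e^(-4t)cos(3t), y(t) = 2C_1e^(-4t)sin(3t) + C_1e^(-4t)cos(3t) + C_2e^(-4t)sin(3t) - 2C_2e^(-4t)cos(3t)

Coefficient matrix A = [[5, -6], [15, -13]].
Characteristic polynomial det(A - λI) = λ^2 + 8λ + 25 = 0.
Eigenvalues λ = -4 ± 3i (complex conjugate pair).
For λ=-4+3i: an eigenvector is (1,1) - i(1,2) = (1 - i, 1 - 2i).
A real fundamental pair from Re and Im of e^((-4+3i)t)v: X_1 = e^(-4t)(cos(3t)·(1,1) + sin(3t)·(1,2)), X_2 = e^(-4t)(sin(3t)·(1,1) - cos(3t)·(1,2)).
General solution: C_1X_1 + C_2X_2.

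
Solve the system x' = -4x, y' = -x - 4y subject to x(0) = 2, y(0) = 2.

x(t) = 2e^(-4t), y(t) = -2te^(-4t) + 2e^(-4t)

Coefficient matrix A = [[-4, 0], [-1, -4]].
Characteristic polynomial det(A - λI) = λ^2 + 8λ + 16 = 0.
Single eigenvalue λ = -4 with algebraic multiplicity 2.
Eigenvector v = (0,-1); generalized eigenvector w with (A-λI)w=v is (1,-1).
General solution: e^(-4t)[K_1·v + K_2·(t·v + w)].
Applying x(0)=2, y(0)=2 gives K_1=-4, K_2=2.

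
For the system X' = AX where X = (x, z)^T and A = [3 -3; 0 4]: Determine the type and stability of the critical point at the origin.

A = [[3,-3],[0,4]]; det(A-λI) = λ^2 - 7λ + 12.
λ = 3, 4: both positive.

unstable node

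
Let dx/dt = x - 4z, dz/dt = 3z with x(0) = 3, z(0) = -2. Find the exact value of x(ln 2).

30

A = [[1,-4],[0,3]]; eigenvalues λ = 3, 1.
Eigenvectors: (-2,1) for λ=3, (-1,0) for λ=1.
From the initial condition, c_1 = -2, c_2 = 1.
x(ln 2) = (-2)(2^3)(-2) + (1)(2^1)(-1) = 30.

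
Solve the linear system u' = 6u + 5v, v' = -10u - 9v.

Coefficient matrix A = [[6, 5], [-10, -9]].
Characteristic polynomial det(A - λI) = λ^2 + 3λ - 4 = 0.
Eigenvalues λ = -4, 1.
For λ=-4: (A-λI) row 1 is [10, 5], so an eigenvector is (-1, 2).
For λ=1: (A-λI) row 1 is [5, 5], so an eigenvector is (-1, 1).
General solution: K_1e^(-4t)(-1,2) + K_2e^(t)(-1,1).

u(t) = -K_1e^(-4t) - K_2e^(t), v(t) = 2K_1e^(-4t) + K_2e^(t)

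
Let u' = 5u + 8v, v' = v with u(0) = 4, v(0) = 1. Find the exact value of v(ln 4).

4

A = [[5,8],[0,1]]; eigenvalues λ = 1, 5.
Eigenvectors: (-2,1) for λ=1, (1,0) for λ=5.
From the initial condition, c_1 = 1, c_2 = 6.
v(ln 4) = (1)(4^1)(1) + (6)(4^5)(0) = 4.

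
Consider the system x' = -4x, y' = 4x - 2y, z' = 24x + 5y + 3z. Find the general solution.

x(t) = K_1e^(-4t), y(t) = -2K_1e^(-4t) + K_2e^(-2t), z(t) = -2K_1e^(-4t) - K_2e^(-2t) + K_3e^(3t)

Coefficient matrix A = [[-4, 0, 0], [4, -2, 0], [24, 5, 3]].
det(A - λI) = 0 gives eigenvalues λ = -4, -2, 3.
For λ=-4: eigenvector (1,-2,-2).
For λ=-2: eigenvector (0,1,-1).
For λ=3: eigenvector (0,0,1).
General solution: K_1e^(-4t)(1,-2,-2) + K_2e^(-2t)(0,1,-1) + K_3e^(3t)(0,0,1).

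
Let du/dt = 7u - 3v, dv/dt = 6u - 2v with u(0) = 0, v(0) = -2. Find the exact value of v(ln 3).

150

A = [[7,-3],[6,-2]]; eigenvalues λ = 1, 4.
Eigenvectors: (-1,-2) for λ=1, (1,1) for λ=4.
From the initial condition, c_1 = 2, c_2 = 2.
v(ln 3) = (2)(3^1)(-2) + (2)(3^4)(1) = 150.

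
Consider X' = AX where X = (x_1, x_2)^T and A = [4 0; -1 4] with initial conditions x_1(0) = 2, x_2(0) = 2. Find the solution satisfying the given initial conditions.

x_1(t) = 2e^(4t), x_2(t) = -2te^(4t) + 2e^(4t)

Coefficient matrix A = [[4, 0], [-1, 4]].
Characteristic polynomial det(A - λI) = λ^2 - 8λ + 16 = 0.
Single eigenvalue λ = 4 with algebraic multiplicity 2.
Eigenvector v = (0,-1); generalized eigenvector w with (A-λI)w=v is (1,0).
General solution: e^(4t)[C_1·v + C_2·(t·v + w)].
Applying x_1(0)=2, x_2(0)=2 gives C_1=-2, C_2=2.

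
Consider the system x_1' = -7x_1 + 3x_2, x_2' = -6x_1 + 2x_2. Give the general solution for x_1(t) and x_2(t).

Coefficient matrix A = [[-7, 3], [-6, 2]].
Characteristic polynomial det(A - λI) = λ^2 + 5λ + 4 = 0.
Eigenvalues λ = -1, -4.
For λ=-1: (A-λI) row 1 is [-6, 3], so an eigenvector is (1, 2).
For λ=-4: (A-λI) row 1 is [-3, 3], so an eigenvector is (1, 1).
General solution: C_1e^(-t)(1,2) + C_2e^(-4t)(1,1).

x_1(t) = C_1e^(-t) + C_2e^(-4t), x_2(t) = 2C_1e^(-t) + C_2e^(-4t)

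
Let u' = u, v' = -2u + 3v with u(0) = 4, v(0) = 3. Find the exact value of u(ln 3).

12

A = [[1,0],[-2,3]]; eigenvalues λ = 3, 1.
Eigenvectors: (0,-1) for λ=3, (1,1) for λ=1.
From the initial condition, c_1 = 1, c_2 = 4.
u(ln 3) = (1)(3^3)(0) + (4)(3^1)(1) = 12.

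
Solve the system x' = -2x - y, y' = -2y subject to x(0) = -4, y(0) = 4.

x(t) = -4te^(-2t) - 4e^(-2t), y(t) = 4e^(-2t)

Coefficient matrix A = [[-2, -1], [0, -2]].
Characteristic polynomial det(A - λI) = λ^2 + 4λ + 4 = 0.
Single eigenvalue λ = -2 with algebraic multiplicity 2.
Eigenvector v = (1,0); generalized eigenvector w with (A-λI)w=v is (-2,-1).
General solution: e^(-2t)[c_1·v + c_2·(t·v + w)].
Applying x(0)=-4, y(0)=4 gives c_1=-12, c_2=-4.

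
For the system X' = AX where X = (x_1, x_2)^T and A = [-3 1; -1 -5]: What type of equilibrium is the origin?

A = [[-3,1],[-1,-5]]; det(A-λI) = λ^2 + 8λ + 16.
repeated λ = -4 with a single eigenvector.

stable improper node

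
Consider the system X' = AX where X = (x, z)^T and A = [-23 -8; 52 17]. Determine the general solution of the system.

x(t) = K_1e^(-3t)sin(4t) + K_1e^(-3t)cos(4t) + K_2e^(-3t)sin(4t) - K_2e^(-3t)cos(4t), z(t) = -2K_1e^(-3t)sin(4t) - 3K_1e^(-3t)cos(4t) - 3K_2e^(-3t)sin(4t) + 2K_2e^(-3t)cos(4t)

Coefficient matrix A = [[-23, -8], [52, 17]].
Characteristic polynomial det(A - λI) = λ^2 + 6λ + 25 = 0.
Eigenvalues λ = -3 ± 4i (complex conjugate pair).
For λ=-3+4i: an eigenvector is (1,-3) - i(1,-2) = (1 - i, -3 + 2i).
A real fundamental pair from Re and Im of e^((-3+4i)t)v: X_1 = e^(-3t)(cos(4t)·(1,-3) + sin(4t)·(1,-2)), X_2 = e^(-3t)(sin(4t)·(1,-3) - cos(4t)·(1,-2)).
General solution: K_1X_1 + K_2X_2.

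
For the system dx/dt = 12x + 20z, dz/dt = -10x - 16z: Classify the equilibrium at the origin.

stable spiral

A = [[12,20],[-10,-16]]; det(A-λI) = λ^2 + 4λ + 8.
λ = -2 ± 2i: negative real part.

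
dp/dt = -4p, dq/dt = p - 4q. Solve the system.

p(t) = -K_2e^(-4t), q(t) = -K_1e^(-4t) - K_2te^(-4t) + 3K_2e^(-4t)

Coefficient matrix A = [[-4, 0], [1, -4]].
Characteristic polynomial det(A - λI) = λ^2 + 8λ + 16 = 0.
Single eigenvalue λ = -4 with algebraic multiplicity 2.
Eigenvector v = (0,-1); generalized eigenvector w with (A-λI)w=v is (-1,3).
General solution: e^(-4t)[K_1·v + K_2·(t·v + w)].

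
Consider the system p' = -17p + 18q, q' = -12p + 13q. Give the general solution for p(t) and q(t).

Coefficient matrix A = [[-17, 18], [-12, 13]].
Characteristic polynomial det(A - λI) = λ^2 + 4λ - 5 = 0.
Eigenvalues λ = 1, -5.
For λ=1: (A-λI) row 1 is [-18, 18], so an eigenvector is (-1, -1).
For λ=-5: (A-λI) row 1 is [-12, 18], so an eigenvector is (-3, -2).
General solution: C_1e^(t)(-1,-1) + C_2e^(-5t)(-3,-2).

p(t) = -C_1e^(t) - 3C_2e^(-5t), q(t) = -C_1e^(t) - 2C_2e^(-5t)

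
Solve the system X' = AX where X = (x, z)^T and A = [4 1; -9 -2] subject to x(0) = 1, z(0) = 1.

Coefficient matrix A = [[4, 1], [-9, -2]].
Characteristic polynomial det(A - λI) = λ^2 - 2λ + 1 = 0.
Single eigenvalue λ = 1 with algebraic multiplicity 2.
Eigenvector v = (-1,3); generalized eigenvector w with (A-λI)w=v is (0,-1).
General solution: e^(t)[K_1·v + K_2·(t·v + w)].
Applying x(0)=1, z(0)=1 gives K_1=-1, K_2=-4.

x(t) = 4te^(t) + e^(t), z(t) = -12te^(t) + e^(t)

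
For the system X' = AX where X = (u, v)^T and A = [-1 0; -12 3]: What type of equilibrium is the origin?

A = [[-1,0],[-12,3]]; det(A-λI) = λ^2 - 2λ - 3.
λ = 3, -1: opposite signs.

saddle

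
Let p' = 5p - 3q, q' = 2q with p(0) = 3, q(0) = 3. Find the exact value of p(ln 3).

A = [[5,-3],[0,2]]; eigenvalues λ = 5, 2.
Eigenvectors: (1,0) for λ=5, (-1,-1) for λ=2.
From the initial condition, c_1 = 0, c_2 = -3.
p(ln 3) = (0)(3^5)(1) + (-3)(3^2)(-1) = 27.

27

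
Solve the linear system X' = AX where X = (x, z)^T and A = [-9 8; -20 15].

Coefficient matrix A = [[-9, 8], [-20, 15]].
Characteristic polynomial det(A - λI) = λ^2 - 6λ + 25 = 0.
Eigenvalues λ = 3 ± 4i (complex conjugate pair).
For λ=3+4i: an eigenvector is (-1,-2) - i(-1,-1) = (-1 + i, -2 + i).
A real fundamental pair from Re and Im of e^((3+4i)t)v: X_1 = e^(3t)(cos(4t)·(-1,-2) + sin(4t)·(-1,-1)), X_2 = e^(3t)(sin(4t)·(-1,-2) - cos(4t)·(-1,-1)).
General solution: K_1X_1 + K_2X_2.

x(t) = -K_1e^(3t)sin(4t) - K_1e^(3t)cos(4t) - K_2e^(3t)sin(4t) + K_2e^(3t)cos(4t), z(t) = -K_1e^(3t)sin(4t) - 2K_1e^(3t)cos(4t) - 2K_2e^(3t)sin(4t) + K_2e^(3t)cos(4t)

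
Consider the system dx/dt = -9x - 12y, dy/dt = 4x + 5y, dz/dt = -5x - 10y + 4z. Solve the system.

Coefficient matrix A = [[-9, -12, 0], [4, 5, 0], [-5, -10, 4]].
det(A - λI) = 0 gives eigenvalues λ = -1, -3, 4.
For λ=-1: eigenvector (-3,2,1).
For λ=-3: eigenvector (-2,1,0).
For λ=4: eigenvector (0,0,1).
General solution: c_1e^(-t)(-3,2,1) + c_2e^(-3t)(-2,1,0) + c_3e^(4t)(0,0,1).

x(t) = -3c_1e^(-t) - 2c_2e^(-3t), y(t) = 2c_1e^(-t) + c_2e^(-3t), z(t) = c_1e^(-t) + c_3e^(4t)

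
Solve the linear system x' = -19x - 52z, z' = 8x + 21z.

x(t) = -2K_1e^(t)sin(4t) + 3K_1e^(t)cos(4t) + 3K_2e^(t)sin(4t) + 2K_2e^(t)cos(4t), z(t) = K_1e^(t)sin(4t) - K_1e^(t)cos(4t) - K_2e^(t)sin(4t) - K_2e^(t)cos(4t)

Coefficient matrix A = [[-19, -52], [8, 21]].
Characteristic polynomial det(A - λI) = λ^2 - 2λ + 17 = 0.
Eigenvalues λ = 1 ± 4i (complex conjugate pair).
For λ=1+4i: an eigenvector is (3,-1) - i(-2,1) = (3 + 2i, -1 - i).
A real fundamental pair from Re and Im of e^((1+4i)t)v: X_1 = e^(t)(cos(4t)·(3,-1) + sin(4t)·(-2,1)), X_2 = e^(t)(sin(4t)·(3,-1) - cos(4t)·(-2,1)).
General solution: K_1X_1 + K_2X_2.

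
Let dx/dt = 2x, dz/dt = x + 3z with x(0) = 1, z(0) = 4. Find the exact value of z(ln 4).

304

A = [[2,0],[1,3]]; eigenvalues λ = 2, 3.
Eigenvectors: (-1,1) for λ=2, (0,-1) for λ=3.
From the initial condition, c_1 = -1, c_2 = -5.
z(ln 4) = (-1)(4^2)(1) + (-5)(4^3)(-1) = 304.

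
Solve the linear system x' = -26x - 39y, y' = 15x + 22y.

x(t) = 3C_1e^(-2t)sin(3t) - 2C_1e^(-2t)cos(3t) - 2C_2e^(-2t)sin(3t) - 3C_2e^(-2t)cos(3t), y(t) = -2C_1e^(-2t)sin(3t) + C_1e^(-2t)cos(3t) + C_2e^(-2t)sin(3t) + 2C_2e^(-2t)cos(3t)

Coefficient matrix A = [[-26, -39], [15, 22]].
Characteristic polynomial det(A - λI) = λ^2 + 4λ + 13 = 0.
Eigenvalues λ = -2 ± 3i (complex conjugate pair).
For λ=-2+3i: an eigenvector is (-2,1) - i(3,-2) = (-2 - 3i, 1 + 2i).
A real fundamental pair from Re and Im of e^((-2+3i)t)v: X_1 = e^(-2t)(cos(3t)·(-2,1) + sin(3t)·(3,-2)), X_2 = e^(-2t)(sin(3t)·(-2,1) - cos(3t)·(3,-2)).
General solution: C_1X_1 + C_2X_2.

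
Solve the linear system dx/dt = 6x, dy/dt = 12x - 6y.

x(t) = K_2e^(6t), y(t) = -K_1e^(-6t) + K_2e^(6t)

Coefficient matrix A = [[6, 0], [12, -6]].
Characteristic polynomial det(A - λI) = λ^2 - 36 = 0.
Eigenvalues λ = -6, 6.
For λ=-6: (A-λI) row 1 is [12, 0], so an eigenvector is (0, -1).
For λ=6: (A-λI) row 2 is [12, -12], so an eigenvector is (1, 1).
General solution: K_1e^(-6t)(0,-1) + K_2e^(6t)(1,1).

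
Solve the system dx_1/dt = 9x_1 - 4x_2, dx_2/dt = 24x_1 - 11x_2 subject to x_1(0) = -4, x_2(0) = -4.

x_1(t) = -8e^(t) + 4e^(-3t), x_2(t) = -16e^(t) + 12e^(-3t)

Coefficient matrix A = [[9, -4], [24, -11]].
Characteristic polynomial det(A - λI) = λ^2 + 2λ - 3 = 0.
Eigenvalues λ = 1, -3.
For λ=1: (A-λI) row 1 is [8, -4], so an eigenvector is (1, 2).
For λ=-3: (A-λI) row 1 is [12, -4], so an eigenvector is (-1, -3).
General solution: C_1e^(t)(1,2) + C_2e^(-3t)(-1,-3).
Applying x_1(0)=-4, x_2(0)=-4 gives C_1=-8, C_2=-4.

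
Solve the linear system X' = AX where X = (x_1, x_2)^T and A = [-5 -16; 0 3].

x_1(t) = 2c_1e^(3t) - c_2e^(-5t), x_2(t) = -c_1e^(3t)

Coefficient matrix A = [[-5, -16], [0, 3]].
Characteristic polynomial det(A - λI) = λ^2 + 2λ - 15 = 0.
Eigenvalues λ = 3, -5.
For λ=3: (A-λI) row 1 is [-8, -16], so an eigenvector is (2, -1).
For λ=-5: (A-λI) row 1 is [0, -16], so an eigenvector is (-1, 0).
General solution: c_1e^(3t)(2,-1) + c_2e^(-5t)(-1,0).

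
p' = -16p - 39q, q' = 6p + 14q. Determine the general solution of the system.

p(t) = -2K_1e^(-t)sin(3t) + 3K_1e^(-t)cos(3t) + 3K_2e^(-t)sin(3t) + 2K_2e^(-t)cos(3t), q(t) = K_1e^(-t)sin(3t) - K_1e^(-t)cos(3t) - K_2e^(-t)sin(3t) - K_2e^(-t)cos(3t)

Coefficient matrix A = [[-16, -39], [6, 14]].
Characteristic polynomial det(A - λI) = λ^2 + 2λ + 10 = 0.
Eigenvalues λ = -1 ± 3i (complex conjugate pair).
For λ=-1+3i: an eigenvector is (3,-1) - i(-2,1) = (3 + 2i, -1 - i).
A real fundamental pair from Re and Im of e^((-1+3i)t)v: X_1 = e^(-t)(cos(3t)·(3,-1) + sin(3t)·(-2,1)), X_2 = e^(-t)(sin(3t)·(3,-1) - cos(3t)·(-2,1)).
General solution: K_1X_1 + K_2X_2.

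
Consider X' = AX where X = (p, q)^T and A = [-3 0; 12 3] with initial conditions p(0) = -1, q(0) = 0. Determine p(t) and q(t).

Coefficient matrix A = [[-3, 0], [12, 3]].
Characteristic polynomial det(A - λI) = λ^2 - 9 = 0.
Eigenvalues λ = 3, -3.
For λ=3: (A-λI) row 1 is [-6, 0], so an eigenvector is (0, 1).
For λ=-3: (A-λI) row 2 is [12, 6], so an eigenvector is (-1, 2).
General solution: c_1e^(3t)(0,1) + c_2e^(-3t)(-1,2).
Applying p(0)=-1, q(0)=0 gives c_1=-2, c_2=1.

p(t) = -e^(-3t), q(t) = -2e^(3t) + 2e^(-3t)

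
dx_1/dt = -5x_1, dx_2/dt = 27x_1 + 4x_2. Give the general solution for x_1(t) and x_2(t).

Coefficient matrix A = [[-5, 0], [27, 4]].
Characteristic polynomial det(A - λI) = λ^2 + λ - 20 = 0.
Eigenvalues λ = -5, 4.
For λ=-5: (A-λI) row 2 is [27, 9], so an eigenvector is (-1, 3).
For λ=4: (A-λI) row 1 is [-9, 0], so an eigenvector is (0, -1).
General solution: K_1e^(-5t)(-1,3) + K_2e^(4t)(0,-1).

x_1(t) = -K_1e^(-5t), x_2(t) = 3K_1e^(-5t) - K_2e^(4t)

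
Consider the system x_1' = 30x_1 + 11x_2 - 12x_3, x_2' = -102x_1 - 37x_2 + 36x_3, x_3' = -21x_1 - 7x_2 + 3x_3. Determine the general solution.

x_1(t) = c_1e^(-4t) - c_2e^(-3t) + 2c_3e^(3t), x_2(t) = -2c_1e^(-4t) + 3c_2e^(-3t) - 6c_3e^(3t), x_3(t) = c_1e^(-4t) - c_3e^(3t)

Coefficient matrix A = [[30, 11, -12], [-102, -37, 36], [-21, -7, 3]].
det(A - λI) = 0 gives eigenvalues λ = -4, -3, 3.
For λ=-4: eigenvector (1,-2,1).
For λ=-3: eigenvector (-1,3,0).
For λ=3: eigenvector (2,-6,-1).
General solution: c_1e^(-4t)(1,-2,1) + c_2e^(-3t)(-1,3,0) + c_3e^(3t)(2,-6,-1).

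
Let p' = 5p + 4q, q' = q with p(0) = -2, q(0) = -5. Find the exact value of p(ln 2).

A = [[5,4],[0,1]]; eigenvalues λ = 1, 5.
Eigenvectors: (-1,1) for λ=1, (1,0) for λ=5.
From the initial condition, c_1 = -5, c_2 = -7.
p(ln 2) = (-5)(2^1)(-1) + (-7)(2^5)(1) = -214.

-214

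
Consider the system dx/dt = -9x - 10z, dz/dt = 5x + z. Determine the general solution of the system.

x(t) = -c_1e^(-4t)sin(5t) - c_1e^(-4t)cos(5t) - c_2e^(-4t)sin(5t) + c_2e^(-4t)cos(5t), z(t) = c_1e^(-4t)cos(5t) + c_2e^(-4t)sin(5t)

Coefficient matrix A = [[-9, -10], [5, 1]].
Characteristic polynomial det(A - λI) = λ^2 + 8λ + 41 = 0.
Eigenvalues λ = -4 ± 5i (complex conjugate pair).
For λ=-4+5i: an eigenvector is (-1,1) - i(-1,0) = (-1 + i, 1).
A real fundamental pair from Re and Im of e^((-4+5i)t)v: X_1 = e^(-4t)(cos(5t)·(-1,1) + sin(5t)·(-1,0)), X_2 = e^(-4t)(sin(5t)·(-1,1) - cos(5t)·(-1,0)).
General solution: c_1X_1 + c_2X_2.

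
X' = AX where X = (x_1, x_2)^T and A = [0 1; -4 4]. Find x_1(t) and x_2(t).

Coefficient matrix A = [[0, 1], [-4, 4]].
Characteristic polynomial det(A - λI) = λ^2 - 4λ + 4 = 0.
Single eigenvalue λ = 2 with algebraic multiplicity 2.
Eigenvector v = (-1,-2); generalized eigenvector w with (A-λI)w=v is (-1,-3).
General solution: e^(2t)[c_1·v + c_2·(t·v + w)].

x_1(t) = -c_1e^(2t) - c_2te^(2t) - c_2e^(2t), x_2(t) = -2c_1e^(2t) - 2c_2te^(2t) - 3c_2e^(2t)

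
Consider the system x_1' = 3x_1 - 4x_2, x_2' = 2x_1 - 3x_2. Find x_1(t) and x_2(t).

x_1(t) = K_1e^(-t) + 2K_2e^(t), x_2(t) = K_1e^(-t) + K_2e^(t)

Coefficient matrix A = [[3, -4], [2, -3]].
Characteristic polynomial det(A - λI) = λ^2 - 1 = 0.
Eigenvalues λ = -1, 1.
For λ=-1: (A-λI) row 1 is [4, -4], so an eigenvector is (1, 1).
For λ=1: (A-λI) row 1 is [2, -4], so an eigenvector is (2, 1).
General solution: K_1e^(-t)(1,1) + K_2e^(t)(2,1).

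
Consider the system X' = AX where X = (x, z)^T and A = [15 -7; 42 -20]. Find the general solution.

Coefficient matrix A = [[15, -7], [42, -20]].
Characteristic polynomial det(A - λI) = λ^2 + 5λ - 6 = 0.
Eigenvalues λ = 1, -6.
For λ=1: (A-λI) row 1 is [14, -7], so an eigenvector is (1, 2).
For λ=-6: (A-λI) row 1 is [21, -7], so an eigenvector is (-1, -3).
General solution: c_1e^(t)(1,2) + c_2e^(-6t)(-1,-3).

x(t) = c_1e^(t) - c_2e^(-6t), z(t) = 2c_1e^(t) - 3c_2e^(-6t)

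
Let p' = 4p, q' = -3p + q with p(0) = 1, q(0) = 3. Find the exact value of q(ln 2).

A = [[4,0],[-3,1]]; eigenvalues λ = 4, 1.
Eigenvectors: (1,-1) for λ=4, (0,-1) for λ=1.
From the initial condition, c_1 = 1, c_2 = -4.
q(ln 2) = (1)(2^4)(-1) + (-4)(2^1)(-1) = -8.

-8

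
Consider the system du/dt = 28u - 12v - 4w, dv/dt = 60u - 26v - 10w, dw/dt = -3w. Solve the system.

Coefficient matrix A = [[28, -12, -4], [60, -26, -10], [0, 0, -3]].
det(A - λI) = 0 gives eigenvalues λ = -3, -2, 4.
For λ=-3: eigenvector (4,10,1).
For λ=-2: eigenvector (2,5,0).
For λ=4: eigenvector (1,2,0).
General solution: K_1e^(-3t)(4,10,1) + K_2e^(-2t)(2,5,0) + K_3e^(4t)(1,2,0).

u(t) = 4K_1e^(-3t) + 2K_2e^(-2t) + K_3e^(4t), v(t) = 10K_1e^(-3t) + 5K_2e^(-2t) + 2K_3e^(4t), w(t) = K_1e^(-3t)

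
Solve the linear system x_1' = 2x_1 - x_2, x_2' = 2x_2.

Coefficient matrix A = [[2, -1], [0, 2]].
Characteristic polynomial det(A - λI) = λ^2 - 4λ + 4 = 0.
Single eigenvalue λ = 2 with algebraic multiplicity 2.
Eigenvector v = (-1,0); generalized eigenvector w with (A-λI)w=v is (-3,1).
General solution: e^(2t)[K_1·v + K_2·(t·v + w)].

x_1(t) = -K_1e^(2t) - K_2te^(2t) - 3K_2e^(2t), x_2(t) = K_2e^(2t)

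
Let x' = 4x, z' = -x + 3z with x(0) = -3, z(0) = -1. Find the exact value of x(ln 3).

-243

A = [[4,0],[-1,3]]; eigenvalues λ = 3, 4.
Eigenvectors: (0,1) for λ=3, (-1,1) for λ=4.
From the initial condition, c_1 = -4, c_2 = 3.
x(ln 3) = (-4)(3^3)(0) + (3)(3^4)(-1) = -243.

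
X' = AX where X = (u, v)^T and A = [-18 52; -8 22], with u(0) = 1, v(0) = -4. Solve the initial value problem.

Coefficient matrix A = [[-18, 52], [-8, 22]].
Characteristic polynomial det(A - λI) = λ^2 - 4λ + 20 = 0.
Eigenvalues λ = 2 ± 4i (complex conjugate pair).
For λ=2+4i: an eigenvector is (-3,-1) - i(2,1) = (-3 - 2i, -1 - i).
A real fundamental pair from Re and Im of e^((2+4i)t)v: X_1 = e^(2t)(cos(4t)·(-3,-1) + sin(4t)·(2,1)), X_2 = e^(2t)(sin(4t)·(-3,-1) - cos(4t)·(2,1)).
General solution: c_1X_1 + c_2X_2.
Applying u(0)=1, v(0)=-4 gives c_1=-9, c_2=13.

u(t) = -57e^(2t)sin(4t) + e^(2t)cos(4t), v(t) = -22e^(2t)sin(4t) - 4e^(2t)cos(4t)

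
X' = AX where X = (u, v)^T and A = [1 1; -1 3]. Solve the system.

Coefficient matrix A = [[1, 1], [-1, 3]].
Characteristic polynomial det(A - λI) = λ^2 - 4λ + 4 = 0.
Single eigenvalue λ = 2 with algebraic multiplicity 2.
Eigenvector v = (1,1); generalized eigenvector w with (A-λI)w=v is (1,2).
General solution: e^(2t)[K_1·v + K_2·(t·v + w)].

u(t) = K_1e^(2t) + K_2te^(2t) + K_2e^(2t), v(t) = K_1e^(2t) + K_2te^(2t) + 2K_2e^(2t)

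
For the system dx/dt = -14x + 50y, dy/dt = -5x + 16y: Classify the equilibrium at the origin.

unstable spiral

A = [[-14,50],[-5,16]]; det(A-λI) = λ^2 - 2λ + 26.
λ = 1 ± 5i: positive real part.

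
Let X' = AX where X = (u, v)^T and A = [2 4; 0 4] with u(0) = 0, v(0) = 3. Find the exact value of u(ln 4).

A = [[2,4],[0,4]]; eigenvalues λ = 4, 2.
Eigenvectors: (-2,-1) for λ=4, (-1,0) for λ=2.
From the initial condition, c_1 = -3, c_2 = 6.
u(ln 4) = (-3)(4^4)(-2) + (6)(4^2)(-1) = 1440.

1440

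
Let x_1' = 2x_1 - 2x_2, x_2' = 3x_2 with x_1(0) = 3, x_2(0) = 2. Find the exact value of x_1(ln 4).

-144

A = [[2,-2],[0,3]]; eigenvalues λ = 3, 2.
Eigenvectors: (-2,1) for λ=3, (1,0) for λ=2.
From the initial condition, c_1 = 2, c_2 = 7.
x_1(ln 4) = (2)(4^3)(-2) + (7)(4^2)(1) = -144.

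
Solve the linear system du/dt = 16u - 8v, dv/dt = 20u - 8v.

Coefficient matrix A = [[16, -8], [20, -8]].
Characteristic polynomial det(A - λI) = λ^2 - 8λ + 32 = 0.
Eigenvalues λ = 4 ± 4i (complex conjugate pair).
For λ=4+4i: an eigenvector is (1,2) - i(-1,-1) = (1 + i, 2 + i).
A real fundamental pair from Re and Im of e^((4+4i)t)v: X_1 = e^(4t)(cos(4t)·(1,2) + sin(4t)·(-1,-1)), X_2 = e^(4t)(sin(4t)·(1,2) - cos(4t)·(-1,-1)).
General solution: C_1X_1 + C_2X_2.

u(t) = -C_1e^(4t)sin(4t) + C_1e^(4t)cos(4t) + C_2e^(4t)sin(4t) + C_2e^(4t)cos(4t), v(t) = -C_1e^(4t)sin(4t) + 2C_1e^(4t)cos(4t) + 2C_2e^(4t)sin(4t) + C_2e^(4t)cos(4t)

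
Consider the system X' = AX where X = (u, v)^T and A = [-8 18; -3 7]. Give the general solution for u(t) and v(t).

u(t) = -3c_1e^(-2t) + 2c_2e^(t), v(t) = -c_1e^(-2t) + c_2e^(t)

Coefficient matrix A = [[-8, 18], [-3, 7]].
Characteristic polynomial det(A - λI) = λ^2 + λ - 2 = 0.
Eigenvalues λ = -2, 1.
For λ=-2: (A-λI) row 1 is [-6, 18], so an eigenvector is (-3, -1).
For λ=1: (A-λI) row 1 is [-9, 18], so an eigenvector is (2, 1).
General solution: c_1e^(-2t)(-3,-1) + c_2e^(t)(2,1).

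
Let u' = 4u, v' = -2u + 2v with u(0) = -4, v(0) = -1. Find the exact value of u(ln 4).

-1024

A = [[4,0],[-2,2]]; eigenvalues λ = 4, 2.
Eigenvectors: (-1,1) for λ=4, (0,1) for λ=2.
From the initial condition, c_1 = 4, c_2 = -5.
u(ln 4) = (4)(4^4)(-1) + (-5)(4^2)(0) = -1024.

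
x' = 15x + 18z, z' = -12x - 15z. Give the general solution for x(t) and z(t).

Coefficient matrix A = [[15, 18], [-12, -15]].
Characteristic polynomial det(A - λI) = λ^2 - 9 = 0.
Eigenvalues λ = 3, -3.
For λ=3: (A-λI) row 1 is [12, 18], so an eigenvector is (-3, 2).
For λ=-3: (A-λI) row 1 is [18, 18], so an eigenvector is (-1, 1).
General solution: c_1e^(3t)(-3,2) + c_2e^(-3t)(-1,1).

x(t) = -3c_1e^(3t) - c_2e^(-3t), z(t) = 2c_1e^(3t) + c_2e^(-3t)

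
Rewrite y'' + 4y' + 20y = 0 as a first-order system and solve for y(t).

Let x_1 = y, x_2 = y'. Then x_1' = x_2 and x_2' = -20x_1 - 4x_2.
A = [[0,1],[-20,-4]]; det(A-λI) = λ^2 + 4λ + 20.
Eigenvalues λ = -2 ± 4i.

y(t) = K_1e^(-2t)cos(4t) + K_2e^(-2t)sin(4t)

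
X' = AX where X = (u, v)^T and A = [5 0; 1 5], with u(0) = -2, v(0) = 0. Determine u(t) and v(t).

u(t) = -2e^(5t), v(t) = -2te^(5t)

Coefficient matrix A = [[5, 0], [1, 5]].
Characteristic polynomial det(A - λI) = λ^2 - 10λ + 25 = 0.
Single eigenvalue λ = 5 with algebraic multiplicity 2.
Eigenvector v = (0,-1); generalized eigenvector w with (A-λI)w=v is (-1,1).
General solution: e^(5t)[K_1·v + K_2·(t·v + w)].
Applying u(0)=-2, v(0)=0 gives K_1=2, K_2=2.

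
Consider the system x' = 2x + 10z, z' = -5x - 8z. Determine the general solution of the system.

x(t) = -K_1e^(-3t)sin(5t) + K_1e^(-3t)cos(5t) + K_2e^(-3t)sin(5t) + K_2e^(-3t)cos(5t), z(t) = -K_1e^(-3t)cos(5t) - K_2e^(-3t)sin(5t)

Coefficient matrix A = [[2, 10], [-5, -8]].
Characteristic polynomial det(A - λI) = λ^2 + 6λ + 34 = 0.
Eigenvalues λ = -3 ± 5i (complex conjugate pair).
For λ=-3+5i: an eigenvector is (1,-1) - i(-1,0) = (1 + i, -1).
A real fundamental pair from Re and Im of e^((-3+5i)t)v: X_1 = e^(-3t)(cos(5t)·(1,-1) + sin(5t)·(-1,0)), X_2 = e^(-3t)(sin(5t)·(1,-1) - cos(5t)·(-1,0)).
General solution: K_1X_1 + K_2X_2.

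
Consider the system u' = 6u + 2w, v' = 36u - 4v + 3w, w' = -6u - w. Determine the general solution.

u(t) = c_1e^(2t) + 2c_3e^(3t), v(t) = 5c_1e^(2t) + c_2e^(-4t) + 9c_3e^(3t), w(t) = -2c_1e^(2t) - 3c_3e^(3t)

Coefficient matrix A = [[6, 0, 2], [36, -4, 3], [-6, 0, -1]].
det(A - λI) = 0 gives eigenvalues λ = 2, -4, 3.
For λ=2: eigenvector (1,5,-2).
For λ=-4: eigenvector (0,1,0).
For λ=3: eigenvector (2,9,-3).
General solution: c_1e^(2t)(1,5,-2) + c_2e^(-4t)(0,1,0) + c_3e^(3t)(2,9,-3).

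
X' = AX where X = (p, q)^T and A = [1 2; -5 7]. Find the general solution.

p(t) = C_1e^(4t)sin(t) + C_1e^(4t)cos(t) + C_2e^(4t)sin(t) - C_2e^(4t)cos(t), q(t) = C_1e^(4t)sin(t) + 2C_1e^(4t)cos(t) + 2C_2e^(4t)sin(t) - C_2e^(4t)cos(t)

Coefficient matrix A = [[1, 2], [-5, 7]].
Characteristic polynomial det(A - λI) = λ^2 - 8λ + 17 = 0.
Eigenvalues λ = 4 ± i (complex conjugate pair).
For λ=4+i: an eigenvector is (1,2) - i(1,1) = (1 - i, 2 - i).
A real fundamental pair from Re and Im of e^((4+i)t)v: X_1 = e^(4t)(cos(t)·(1,2) + sin(t)·(1,1)), X_2 = e^(4t)(sin(t)·(1,2) - cos(t)·(1,1)).
General solution: C_1X_1 + C_2X_2.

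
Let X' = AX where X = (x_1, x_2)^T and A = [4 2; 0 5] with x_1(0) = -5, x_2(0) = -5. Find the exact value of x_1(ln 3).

A = [[4,2],[0,5]]; eigenvalues λ = 5, 4.
Eigenvectors: (2,1) for λ=5, (-1,0) for λ=4.
From the initial condition, c_1 = -5, c_2 = -5.
x_1(ln 3) = (-5)(3^5)(2) + (-5)(3^4)(-1) = -2025.

-2025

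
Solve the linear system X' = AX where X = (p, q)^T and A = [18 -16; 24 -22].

Coefficient matrix A = [[18, -16], [24, -22]].
Characteristic polynomial det(A - λI) = λ^2 + 4λ - 12 = 0.
Eigenvalues λ = 2, -6.
For λ=2: (A-λI) row 1 is [16, -16], so an eigenvector is (-1, -1).
For λ=-6: (A-λI) row 1 is [24, -16], so an eigenvector is (2, 3).
General solution: c_1e^(2t)(-1,-1) + c_2e^(-6t)(2,3).

p(t) = -c_1e^(2t) + 2c_2e^(-6t), q(t) = -c_1e^(2t) + 3c_2e^(-6t)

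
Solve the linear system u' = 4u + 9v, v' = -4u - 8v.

Coefficient matrix A = [[4, 9], [-4, -8]].
Characteristic polynomial det(A - λI) = λ^2 + 4λ + 4 = 0.
Single eigenvalue λ = -2 with algebraic multiplicity 2.
Eigenvector v = (3,-2); generalized eigenvector w with (A-λI)w=v is (-1,1).
General solution: e^(-2t)[C_1·v + C_2·(t·v + w)].

u(t) = 3C_1e^(-2t) + 3C_2te^(-2t) - C_2e^(-2t), v(t) = -2C_1e^(-2t) - 2C_2te^(-2t) + C_2e^(-2t)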